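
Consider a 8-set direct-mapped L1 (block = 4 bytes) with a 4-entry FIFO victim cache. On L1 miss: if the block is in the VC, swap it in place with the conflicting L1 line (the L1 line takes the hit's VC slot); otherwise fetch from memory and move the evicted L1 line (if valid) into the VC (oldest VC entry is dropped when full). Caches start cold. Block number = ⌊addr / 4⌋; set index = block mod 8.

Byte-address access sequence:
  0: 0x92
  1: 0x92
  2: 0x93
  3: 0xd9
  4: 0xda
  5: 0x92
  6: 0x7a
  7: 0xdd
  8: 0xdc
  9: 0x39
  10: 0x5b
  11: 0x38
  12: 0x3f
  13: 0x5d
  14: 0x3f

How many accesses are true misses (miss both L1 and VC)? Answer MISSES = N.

MISSES = 8

  [0] addr=0x92 blk=36 s=4: MISS | VC []
  [1] addr=0x92 blk=36 s=4: L1-HIT | VC []
  [2] addr=0x93 blk=36 s=4: L1-HIT | VC []
  [3] addr=0xd9 blk=54 s=6: MISS | VC []
  [4] addr=0xda blk=54 s=6: L1-HIT | VC []
  [5] addr=0x92 blk=36 s=4: L1-HIT | VC []
  [6] addr=0x7a blk=30 s=6: MISS | VC [54]
  [7] addr=0xdd blk=55 s=7: MISS | VC [54]
  [8] addr=0xdc blk=55 s=7: L1-HIT | VC [54]
  [9] addr=0x39 blk=14 s=6: MISS | VC [54, 30]
  [10] addr=0x5b blk=22 s=6: MISS | VC [54, 30, 14]
  [11] addr=0x38 blk=14 s=6: VC-HIT | VC [54, 30, 22]
  [12] addr=0x3f blk=15 s=7: MISS | VC [54, 30, 22, 55]
  [13] addr=0x5d blk=23 s=7: MISS | VC [30, 22, 55, 15]
  [14] addr=0x3f blk=15 s=7: VC-HIT | VC [30, 22, 55, 23]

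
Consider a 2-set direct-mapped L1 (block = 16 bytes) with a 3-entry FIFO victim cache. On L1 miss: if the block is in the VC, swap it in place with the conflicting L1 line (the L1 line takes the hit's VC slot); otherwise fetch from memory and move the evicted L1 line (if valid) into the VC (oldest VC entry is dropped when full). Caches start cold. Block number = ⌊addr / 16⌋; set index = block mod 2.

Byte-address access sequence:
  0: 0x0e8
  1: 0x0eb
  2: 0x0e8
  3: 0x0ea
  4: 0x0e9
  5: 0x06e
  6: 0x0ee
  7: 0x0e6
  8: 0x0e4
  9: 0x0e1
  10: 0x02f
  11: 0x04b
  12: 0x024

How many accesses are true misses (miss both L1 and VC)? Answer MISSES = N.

#0 0xe8→b14/s0 MISS; vc=[]
#1 0xeb→b14/s0 L1-HIT; vc=[]
#2 0xe8→b14/s0 L1-HIT; vc=[]
#3 0xea→b14/s0 L1-HIT; vc=[]
#4 0xe9→b14/s0 L1-HIT; vc=[]
#5 0x6e→b6/s0 MISS; vc=[14]
#6 0xee→b14/s0 VC-HIT; vc=[6]
#7 0xe6→b14/s0 L1-HIT; vc=[6]
#8 0xe4→b14/s0 L1-HIT; vc=[6]
#9 0xe1→b14/s0 L1-HIT; vc=[6]
#10 0x2f→b2/s0 MISS; vc=[6,14]
#11 0x4b→b4/s0 MISS; vc=[6,14,2]
#12 0x24→b2/s0 VC-HIT; vc=[6,14,4]

MISSES = 4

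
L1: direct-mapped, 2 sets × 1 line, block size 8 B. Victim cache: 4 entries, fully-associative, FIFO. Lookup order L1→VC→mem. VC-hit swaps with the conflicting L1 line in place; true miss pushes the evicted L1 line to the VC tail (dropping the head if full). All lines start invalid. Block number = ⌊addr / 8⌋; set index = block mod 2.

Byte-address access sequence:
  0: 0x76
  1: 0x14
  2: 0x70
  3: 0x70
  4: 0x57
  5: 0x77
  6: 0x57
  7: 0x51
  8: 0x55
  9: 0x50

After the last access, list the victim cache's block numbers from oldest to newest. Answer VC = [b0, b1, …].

#0 0x76→b14/s0 MISS; vc=[]
#1 0x14→b2/s0 MISS; vc=[14]
#2 0x70→b14/s0 VC-HIT; vc=[2]
#3 0x70→b14/s0 L1-HIT; vc=[2]
#4 0x57→b10/s0 MISS; vc=[2,14]
#5 0x77→b14/s0 VC-HIT; vc=[2,10]
#6 0x57→b10/s0 VC-HIT; vc=[2,14]
#7 0x51→b10/s0 L1-HIT; vc=[2,14]
#8 0x55→b10/s0 L1-HIT; vc=[2,14]
#9 0x50→b10/s0 L1-HIT; vc=[2,14]

VC = [2, 14]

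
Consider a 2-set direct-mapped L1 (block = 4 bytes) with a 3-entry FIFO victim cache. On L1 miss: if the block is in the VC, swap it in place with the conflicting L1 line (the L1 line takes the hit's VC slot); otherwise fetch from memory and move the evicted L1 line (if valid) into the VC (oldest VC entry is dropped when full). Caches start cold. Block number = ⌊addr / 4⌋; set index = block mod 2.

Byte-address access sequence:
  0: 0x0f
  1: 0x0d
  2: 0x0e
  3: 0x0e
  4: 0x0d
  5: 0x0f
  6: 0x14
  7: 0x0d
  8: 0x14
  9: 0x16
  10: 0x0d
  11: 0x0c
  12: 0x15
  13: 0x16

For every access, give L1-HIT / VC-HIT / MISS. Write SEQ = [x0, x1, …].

SEQ = [MISS, L1-HIT, L1-HIT, L1-HIT, L1-HIT, L1-HIT, MISS, VC-HIT, VC-HIT, L1-HIT, VC-HIT, L1-HIT, VC-HIT, L1-HIT]

0: 0xf (blk 3, set 1) → MISS  vc=[]
1: 0xd (blk 3, set 1) → L1-HIT  vc=[]
2: 0xe (blk 3, set 1) → L1-HIT  vc=[]
3: 0xe (blk 3, set 1) → L1-HIT  vc=[]
4: 0xd (blk 3, set 1) → L1-HIT  vc=[]
5: 0xf (blk 3, set 1) → L1-HIT  vc=[]
6: 0x14 (blk 5, set 1) → MISS  vc=[3]
7: 0xd (blk 3, set 1) → VC-HIT  vc=[5]
8: 0x14 (blk 5, set 1) → VC-HIT  vc=[3]
9: 0x16 (blk 5, set 1) → L1-HIT  vc=[3]
10: 0xd (blk 3, set 1) → VC-HIT  vc=[5]
11: 0xc (blk 3, set 1) → L1-HIT  vc=[5]
12: 0x15 (blk 5, set 1) → VC-HIT  vc=[3]
13: 0x16 (blk 5, set 1) → L1-HIT  vc=[3]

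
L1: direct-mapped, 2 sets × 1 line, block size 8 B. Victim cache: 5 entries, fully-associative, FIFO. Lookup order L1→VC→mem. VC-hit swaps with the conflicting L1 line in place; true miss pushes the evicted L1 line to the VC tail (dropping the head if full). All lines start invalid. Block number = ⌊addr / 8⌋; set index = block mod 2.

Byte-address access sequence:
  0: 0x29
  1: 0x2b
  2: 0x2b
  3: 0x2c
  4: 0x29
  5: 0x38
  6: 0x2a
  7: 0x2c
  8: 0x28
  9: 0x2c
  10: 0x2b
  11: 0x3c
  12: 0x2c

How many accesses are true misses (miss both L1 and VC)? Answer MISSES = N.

MISSES = 2

  [0] addr=0x29 blk=5 s=1: MISS | VC []
  [1] addr=0x2b blk=5 s=1: L1-HIT | VC []
  [2] addr=0x2b blk=5 s=1: L1-HIT | VC []
  [3] addr=0x2c blk=5 s=1: L1-HIT | VC []
  [4] addr=0x29 blk=5 s=1: L1-HIT | VC []
  [5] addr=0x38 blk=7 s=1: MISS | VC [5]
  [6] addr=0x2a blk=5 s=1: VC-HIT | VC [7]
  [7] addr=0x2c blk=5 s=1: L1-HIT | VC [7]
  [8] addr=0x28 blk=5 s=1: L1-HIT | VC [7]
  [9] addr=0x2c blk=5 s=1: L1-HIT | VC [7]
  [10] addr=0x2b blk=5 s=1: L1-HIT | VC [7]
  [11] addr=0x3c blk=7 s=1: VC-HIT | VC [5]
  [12] addr=0x2c blk=5 s=1: VC-HIT | VC [7]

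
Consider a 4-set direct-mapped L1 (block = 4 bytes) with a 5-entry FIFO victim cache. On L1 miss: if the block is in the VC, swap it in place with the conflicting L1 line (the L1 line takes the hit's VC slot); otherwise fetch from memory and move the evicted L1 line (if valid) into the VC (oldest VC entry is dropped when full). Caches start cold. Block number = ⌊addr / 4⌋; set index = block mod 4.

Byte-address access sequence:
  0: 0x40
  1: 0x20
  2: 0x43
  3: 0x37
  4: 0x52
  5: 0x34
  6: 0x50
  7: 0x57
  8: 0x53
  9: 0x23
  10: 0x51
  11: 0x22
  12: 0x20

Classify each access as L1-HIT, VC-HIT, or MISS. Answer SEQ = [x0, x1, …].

SEQ = [MISS, MISS, VC-HIT, MISS, MISS, L1-HIT, L1-HIT, MISS, L1-HIT, VC-HIT, VC-HIT, VC-HIT, L1-HIT]

#0 0x40→b16/s0 MISS; vc=[]
#1 0x20→b8/s0 MISS; vc=[16]
#2 0x43→b16/s0 VC-HIT; vc=[8]
#3 0x37→b13/s1 MISS; vc=[8]
#4 0x52→b20/s0 MISS; vc=[8,16]
#5 0x34→b13/s1 L1-HIT; vc=[8,16]
#6 0x50→b20/s0 L1-HIT; vc=[8,16]
#7 0x57→b21/s1 MISS; vc=[8,16,13]
#8 0x53→b20/s0 L1-HIT; vc=[8,16,13]
#9 0x23→b8/s0 VC-HIT; vc=[20,16,13]
#10 0x51→b20/s0 VC-HIT; vc=[8,16,13]
#11 0x22→b8/s0 VC-HIT; vc=[20,16,13]
#12 0x20→b8/s0 L1-HIT; vc=[20,16,13]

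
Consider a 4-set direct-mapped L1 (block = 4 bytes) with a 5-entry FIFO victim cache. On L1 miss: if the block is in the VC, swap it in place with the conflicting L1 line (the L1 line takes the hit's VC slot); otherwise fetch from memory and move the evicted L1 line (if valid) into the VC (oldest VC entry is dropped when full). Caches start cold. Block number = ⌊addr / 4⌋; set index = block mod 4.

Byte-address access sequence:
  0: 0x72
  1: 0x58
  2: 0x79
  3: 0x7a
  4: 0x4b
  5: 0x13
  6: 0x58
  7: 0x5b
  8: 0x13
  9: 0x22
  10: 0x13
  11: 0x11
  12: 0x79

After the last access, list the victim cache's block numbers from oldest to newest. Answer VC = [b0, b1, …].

  [0] addr=0x72 blk=28 s=0: MISS | VC []
  [1] addr=0x58 blk=22 s=2: MISS | VC []
  [2] addr=0x79 blk=30 s=2: MISS | VC [22]
  [3] addr=0x7a blk=30 s=2: L1-HIT | VC [22]
  [4] addr=0x4b blk=18 s=2: MISS | VC [22, 30]
  [5] addr=0x13 blk=4 s=0: MISS | VC [22, 30, 28]
  [6] addr=0x58 blk=22 s=2: VC-HIT | VC [18, 30, 28]
  [7] addr=0x5b blk=22 s=2: L1-HIT | VC [18, 30, 28]
  [8] addr=0x13 blk=4 s=0: L1-HIT | VC [18, 30, 28]
  [9] addr=0x22 blk=8 s=0: MISS | VC [18, 30, 28, 4]
  [10] addr=0x13 blk=4 s=0: VC-HIT | VC [18, 30, 28, 8]
  [11] addr=0x11 blk=4 s=0: L1-HIT | VC [18, 30, 28, 8]
  [12] addr=0x79 blk=30 s=2: VC-HIT | VC [18, 22, 28, 8]

VC = [18, 22, 28, 8]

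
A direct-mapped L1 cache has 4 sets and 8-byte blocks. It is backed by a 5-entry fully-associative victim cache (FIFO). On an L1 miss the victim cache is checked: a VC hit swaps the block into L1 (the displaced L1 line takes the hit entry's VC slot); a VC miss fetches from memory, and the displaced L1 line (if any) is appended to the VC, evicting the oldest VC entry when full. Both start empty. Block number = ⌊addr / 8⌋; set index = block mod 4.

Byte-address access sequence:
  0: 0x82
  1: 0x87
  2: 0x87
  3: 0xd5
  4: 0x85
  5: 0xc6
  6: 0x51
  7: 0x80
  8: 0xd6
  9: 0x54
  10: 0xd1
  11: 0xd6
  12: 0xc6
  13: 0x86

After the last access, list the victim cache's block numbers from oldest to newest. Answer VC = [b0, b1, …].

#0 0x82→b16/s0 MISS; vc=[]
#1 0x87→b16/s0 L1-HIT; vc=[]
#2 0x87→b16/s0 L1-HIT; vc=[]
#3 0xd5→b26/s2 MISS; vc=[]
#4 0x85→b16/s0 L1-HIT; vc=[]
#5 0xc6→b24/s0 MISS; vc=[16]
#6 0x51→b10/s2 MISS; vc=[16,26]
#7 0x80→b16/s0 VC-HIT; vc=[24,26]
#8 0xd6→b26/s2 VC-HIT; vc=[24,10]
#9 0x54→b10/s2 VC-HIT; vc=[24,26]
#10 0xd1→b26/s2 VC-HIT; vc=[24,10]
#11 0xd6→b26/s2 L1-HIT; vc=[24,10]
#12 0xc6→b24/s0 VC-HIT; vc=[16,10]
#13 0x86→b16/s0 VC-HIT; vc=[24,10]

VC = [24, 10]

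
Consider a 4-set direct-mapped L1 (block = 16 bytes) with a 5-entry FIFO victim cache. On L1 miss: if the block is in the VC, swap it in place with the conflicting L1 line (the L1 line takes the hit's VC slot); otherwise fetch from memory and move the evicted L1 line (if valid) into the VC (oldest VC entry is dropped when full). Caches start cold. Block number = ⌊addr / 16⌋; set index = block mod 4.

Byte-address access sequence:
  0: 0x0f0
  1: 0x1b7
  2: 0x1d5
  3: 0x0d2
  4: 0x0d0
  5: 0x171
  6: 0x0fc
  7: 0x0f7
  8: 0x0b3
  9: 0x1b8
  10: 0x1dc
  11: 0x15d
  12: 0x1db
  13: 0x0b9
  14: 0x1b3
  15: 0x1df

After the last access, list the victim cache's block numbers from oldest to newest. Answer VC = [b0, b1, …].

VC = [23, 13, 11, 15, 21]

#0 0xf0→b15/s3 MISS; vc=[]
#1 0x1b7→b27/s3 MISS; vc=[15]
#2 0x1d5→b29/s1 MISS; vc=[15]
#3 0xd2→b13/s1 MISS; vc=[15,29]
#4 0xd0→b13/s1 L1-HIT; vc=[15,29]
#5 0x171→b23/s3 MISS; vc=[15,29,27]
#6 0xfc→b15/s3 VC-HIT; vc=[23,29,27]
#7 0xf7→b15/s3 L1-HIT; vc=[23,29,27]
#8 0xb3→b11/s3 MISS; vc=[23,29,27,15]
#9 0x1b8→b27/s3 VC-HIT; vc=[23,29,11,15]
#10 0x1dc→b29/s1 VC-HIT; vc=[23,13,11,15]
#11 0x15d→b21/s1 MISS; vc=[23,13,11,15,29]
#12 0x1db→b29/s1 VC-HIT; vc=[23,13,11,15,21]
#13 0xb9→b11/s3 VC-HIT; vc=[23,13,27,15,21]
#14 0x1b3→b27/s3 VC-HIT; vc=[23,13,11,15,21]
#15 0x1df→b29/s1 L1-HIT; vc=[23,13,11,15,21]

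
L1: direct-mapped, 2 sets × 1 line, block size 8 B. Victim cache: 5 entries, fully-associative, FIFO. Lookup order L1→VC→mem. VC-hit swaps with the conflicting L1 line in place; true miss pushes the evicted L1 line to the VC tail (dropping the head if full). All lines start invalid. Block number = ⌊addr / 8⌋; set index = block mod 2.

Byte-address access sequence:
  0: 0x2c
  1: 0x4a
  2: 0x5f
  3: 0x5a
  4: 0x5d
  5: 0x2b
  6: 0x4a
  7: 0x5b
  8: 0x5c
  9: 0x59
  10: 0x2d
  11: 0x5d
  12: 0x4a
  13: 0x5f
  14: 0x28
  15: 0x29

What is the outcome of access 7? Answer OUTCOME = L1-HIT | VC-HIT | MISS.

OUTCOME = VC-HIT

#0 0x2c→b5/s1 MISS; vc=[]
#1 0x4a→b9/s1 MISS; vc=[5]
#2 0x5f→b11/s1 MISS; vc=[5,9]
#3 0x5a→b11/s1 L1-HIT; vc=[5,9]
#4 0x5d→b11/s1 L1-HIT; vc=[5,9]
#5 0x2b→b5/s1 VC-HIT; vc=[11,9]
#6 0x4a→b9/s1 VC-HIT; vc=[11,5]
#7 0x5b→b11/s1 VC-HIT; vc=[9,5]
#8 0x5c→b11/s1 L1-HIT; vc=[9,5]
#9 0x59→b11/s1 L1-HIT; vc=[9,5]
#10 0x2d→b5/s1 VC-HIT; vc=[9,11]
#11 0x5d→b11/s1 VC-HIT; vc=[9,5]
#12 0x4a→b9/s1 VC-HIT; vc=[11,5]
#13 0x5f→b11/s1 VC-HIT; vc=[9,5]
#14 0x28→b5/s1 VC-HIT; vc=[9,11]
#15 0x29→b5/s1 L1-HIT; vc=[9,11]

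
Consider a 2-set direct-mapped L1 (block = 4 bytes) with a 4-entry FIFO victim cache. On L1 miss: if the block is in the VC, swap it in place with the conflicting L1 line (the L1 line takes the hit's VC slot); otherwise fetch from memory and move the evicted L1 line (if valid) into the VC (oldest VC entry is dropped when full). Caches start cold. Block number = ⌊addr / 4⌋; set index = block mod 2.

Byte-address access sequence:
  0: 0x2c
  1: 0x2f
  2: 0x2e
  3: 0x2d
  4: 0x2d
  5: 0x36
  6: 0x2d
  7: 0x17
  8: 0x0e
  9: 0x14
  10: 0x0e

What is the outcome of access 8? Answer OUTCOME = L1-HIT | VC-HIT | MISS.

OUTCOME = MISS

0: 0x2c (blk 11, set 1) → MISS  vc=[]
1: 0x2f (blk 11, set 1) → L1-HIT  vc=[]
2: 0x2e (blk 11, set 1) → L1-HIT  vc=[]
3: 0x2d (blk 11, set 1) → L1-HIT  vc=[]
4: 0x2d (blk 11, set 1) → L1-HIT  vc=[]
5: 0x36 (blk 13, set 1) → MISS  vc=[11]
6: 0x2d (blk 11, set 1) → VC-HIT  vc=[13]
7: 0x17 (blk 5, set 1) → MISS  vc=[13, 11]
8: 0xe (blk 3, set 1) → MISS  vc=[13, 11, 5]
9: 0x14 (blk 5, set 1) → VC-HIT  vc=[13, 11, 3]
10: 0xe (blk 3, set 1) → VC-HIT  vc=[13, 11, 5]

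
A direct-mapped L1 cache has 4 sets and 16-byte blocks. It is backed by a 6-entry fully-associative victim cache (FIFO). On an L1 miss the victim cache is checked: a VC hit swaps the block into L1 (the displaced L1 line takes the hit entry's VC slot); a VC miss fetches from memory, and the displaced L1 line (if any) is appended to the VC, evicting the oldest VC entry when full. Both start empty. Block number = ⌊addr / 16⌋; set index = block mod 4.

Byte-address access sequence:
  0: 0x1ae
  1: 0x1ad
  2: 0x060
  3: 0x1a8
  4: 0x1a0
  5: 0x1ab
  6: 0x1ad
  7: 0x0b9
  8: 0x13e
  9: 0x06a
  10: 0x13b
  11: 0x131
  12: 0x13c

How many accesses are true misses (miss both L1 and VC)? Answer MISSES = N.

0: 0x1ae (blk 26, set 2) → MISS  vc=[]
1: 0x1ad (blk 26, set 2) → L1-HIT  vc=[]
2: 0x60 (blk 6, set 2) → MISS  vc=[26]
3: 0x1a8 (blk 26, set 2) → VC-HIT  vc=[6]
4: 0x1a0 (blk 26, set 2) → L1-HIT  vc=[6]
5: 0x1ab (blk 26, set 2) → L1-HIT  vc=[6]
6: 0x1ad (blk 26, set 2) → L1-HIT  vc=[6]
7: 0xb9 (blk 11, set 3) → MISS  vc=[6]
8: 0x13e (blk 19, set 3) → MISS  vc=[6, 11]
9: 0x6a (blk 6, set 2) → VC-HIT  vc=[26, 11]
10: 0x13b (blk 19, set 3) → L1-HIT  vc=[26, 11]
11: 0x131 (blk 19, set 3) → L1-HIT  vc=[26, 11]
12: 0x13c (blk 19, set 3) → L1-HIT  vc=[26, 11]

MISSES = 4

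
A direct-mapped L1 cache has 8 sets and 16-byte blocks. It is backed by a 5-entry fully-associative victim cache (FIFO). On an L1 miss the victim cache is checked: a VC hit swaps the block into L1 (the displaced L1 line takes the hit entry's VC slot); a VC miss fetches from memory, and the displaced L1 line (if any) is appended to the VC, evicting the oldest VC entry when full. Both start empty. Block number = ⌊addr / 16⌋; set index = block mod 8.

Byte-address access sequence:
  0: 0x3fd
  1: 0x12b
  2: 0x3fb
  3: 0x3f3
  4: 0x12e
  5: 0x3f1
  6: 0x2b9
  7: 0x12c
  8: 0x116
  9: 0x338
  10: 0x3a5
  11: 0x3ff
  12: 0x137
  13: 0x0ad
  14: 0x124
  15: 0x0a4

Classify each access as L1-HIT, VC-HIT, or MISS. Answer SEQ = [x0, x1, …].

SEQ = [MISS, MISS, L1-HIT, L1-HIT, L1-HIT, L1-HIT, MISS, L1-HIT, MISS, MISS, MISS, L1-HIT, MISS, MISS, VC-HIT, VC-HIT]

0: 0x3fd (blk 63, set 7) → MISS  vc=[]
1: 0x12b (blk 18, set 2) → MISS  vc=[]
2: 0x3fb (blk 63, set 7) → L1-HIT  vc=[]
3: 0x3f3 (blk 63, set 7) → L1-HIT  vc=[]
4: 0x12e (blk 18, set 2) → L1-HIT  vc=[]
5: 0x3f1 (blk 63, set 7) → L1-HIT  vc=[]
6: 0x2b9 (blk 43, set 3) → MISS  vc=[]
7: 0x12c (blk 18, set 2) → L1-HIT  vc=[]
8: 0x116 (blk 17, set 1) → MISS  vc=[]
9: 0x338 (blk 51, set 3) → MISS  vc=[43]
10: 0x3a5 (blk 58, set 2) → MISS  vc=[43, 18]
11: 0x3ff (blk 63, set 7) → L1-HIT  vc=[43, 18]
12: 0x137 (blk 19, set 3) → MISS  vc=[43, 18, 51]
13: 0xad (blk 10, set 2) → MISS  vc=[43, 18, 51, 58]
14: 0x124 (blk 18, set 2) → VC-HIT  vc=[43, 10, 51, 58]
15: 0xa4 (blk 10, set 2) → VC-HIT  vc=[43, 18, 51, 58]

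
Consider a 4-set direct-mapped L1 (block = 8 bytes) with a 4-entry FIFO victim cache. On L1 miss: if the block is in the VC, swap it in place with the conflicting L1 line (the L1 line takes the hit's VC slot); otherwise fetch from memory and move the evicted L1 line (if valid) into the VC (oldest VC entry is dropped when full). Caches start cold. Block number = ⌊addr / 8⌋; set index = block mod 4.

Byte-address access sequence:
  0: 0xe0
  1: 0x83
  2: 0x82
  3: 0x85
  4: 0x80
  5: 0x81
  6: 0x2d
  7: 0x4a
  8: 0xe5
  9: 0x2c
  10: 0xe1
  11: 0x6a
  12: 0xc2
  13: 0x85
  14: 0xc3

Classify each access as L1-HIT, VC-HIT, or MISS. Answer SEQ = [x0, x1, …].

SEQ = [MISS, MISS, L1-HIT, L1-HIT, L1-HIT, L1-HIT, MISS, MISS, VC-HIT, VC-HIT, L1-HIT, MISS, MISS, VC-HIT, VC-HIT]

  [0] addr=0xe0 blk=28 s=0: MISS | VC []
  [1] addr=0x83 blk=16 s=0: MISS | VC [28]
  [2] addr=0x82 blk=16 s=0: L1-HIT | VC [28]
  [3] addr=0x85 blk=16 s=0: L1-HIT | VC [28]
  [4] addr=0x80 blk=16 s=0: L1-HIT | VC [28]
  [5] addr=0x81 blk=16 s=0: L1-HIT | VC [28]
  [6] addr=0x2d blk=5 s=1: MISS | VC [28]
  [7] addr=0x4a blk=9 s=1: MISS | VC [28, 5]
  [8] addr=0xe5 blk=28 s=0: VC-HIT | VC [16, 5]
  [9] addr=0x2c blk=5 s=1: VC-HIT | VC [16, 9]
  [10] addr=0xe1 blk=28 s=0: L1-HIT | VC [16, 9]
  [11] addr=0x6a blk=13 s=1: MISS | VC [16, 9, 5]
  [12] addr=0xc2 blk=24 s=0: MISS | VC [16, 9, 5, 28]
  [13] addr=0x85 blk=16 s=0: VC-HIT | VC [24, 9, 5, 28]
  [14] addr=0xc3 blk=24 s=0: VC-HIT | VC [16, 9, 5, 28]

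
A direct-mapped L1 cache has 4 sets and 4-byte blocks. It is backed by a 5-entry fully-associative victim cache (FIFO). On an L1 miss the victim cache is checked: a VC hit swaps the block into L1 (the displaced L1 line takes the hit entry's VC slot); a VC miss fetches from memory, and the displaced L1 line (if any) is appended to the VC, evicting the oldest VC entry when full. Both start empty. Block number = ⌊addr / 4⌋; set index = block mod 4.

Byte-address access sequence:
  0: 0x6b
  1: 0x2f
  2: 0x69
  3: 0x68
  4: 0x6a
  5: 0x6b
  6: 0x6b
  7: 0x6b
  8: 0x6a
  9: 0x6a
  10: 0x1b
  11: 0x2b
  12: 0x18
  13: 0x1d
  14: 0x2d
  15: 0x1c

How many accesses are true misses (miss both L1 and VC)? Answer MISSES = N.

MISSES = 5

  [0] addr=0x6b blk=26 s=2: MISS | VC []
  [1] addr=0x2f blk=11 s=3: MISS | VC []
  [2] addr=0x69 blk=26 s=2: L1-HIT | VC []
  [3] addr=0x68 blk=26 s=2: L1-HIT | VC []
  [4] addr=0x6a blk=26 s=2: L1-HIT | VC []
  [5] addr=0x6b blk=26 s=2: L1-HIT | VC []
  [6] addr=0x6b blk=26 s=2: L1-HIT | VC []
  [7] addr=0x6b blk=26 s=2: L1-HIT | VC []
  [8] addr=0x6a blk=26 s=2: L1-HIT | VC []
  [9] addr=0x6a blk=26 s=2: L1-HIT | VC []
  [10] addr=0x1b blk=6 s=2: MISS | VC [26]
  [11] addr=0x2b blk=10 s=2: MISS | VC [26, 6]
  [12] addr=0x18 blk=6 s=2: VC-HIT | VC [26, 10]
  [13] addr=0x1d blk=7 s=3: MISS | VC [26, 10, 11]
  [14] addr=0x2d blk=11 s=3: VC-HIT | VC [26, 10, 7]
  [15] addr=0x1c blk=7 s=3: VC-HIT | VC [26, 10, 11]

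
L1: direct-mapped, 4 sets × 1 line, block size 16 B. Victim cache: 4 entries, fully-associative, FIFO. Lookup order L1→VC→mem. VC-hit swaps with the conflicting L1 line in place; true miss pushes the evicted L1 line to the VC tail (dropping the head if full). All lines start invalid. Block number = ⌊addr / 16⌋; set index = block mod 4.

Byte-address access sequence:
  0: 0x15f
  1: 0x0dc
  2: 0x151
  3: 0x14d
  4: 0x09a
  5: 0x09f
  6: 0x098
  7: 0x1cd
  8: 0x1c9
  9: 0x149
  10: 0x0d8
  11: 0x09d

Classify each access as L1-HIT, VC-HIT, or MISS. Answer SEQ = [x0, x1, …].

  [0] addr=0x15f blk=21 s=1: MISS | VC []
  [1] addr=0xdc blk=13 s=1: MISS | VC [21]
  [2] addr=0x151 blk=21 s=1: VC-HIT | VC [13]
  [3] addr=0x14d blk=20 s=0: MISS | VC [13]
  [4] addr=0x9a blk=9 s=1: MISS | VC [13, 21]
  [5] addr=0x9f blk=9 s=1: L1-HIT | VC [13, 21]
  [6] addr=0x98 blk=9 s=1: L1-HIT | VC [13, 21]
  [7] addr=0x1cd blk=28 s=0: MISS | VC [13, 21, 20]
  [8] addr=0x1c9 blk=28 s=0: L1-HIT | VC [13, 21, 20]
  [9] addr=0x149 blk=20 s=0: VC-HIT | VC [13, 21, 28]
  [10] addr=0xd8 blk=13 s=1: VC-HIT | VC [9, 21, 28]
  [11] addr=0x9d blk=9 s=1: VC-HIT | VC [13, 21, 28]

SEQ = [MISS, MISS, VC-HIT, MISS, MISS, L1-HIT, L1-HIT, MISS, L1-HIT, VC-HIT, VC-HIT, VC-HIT]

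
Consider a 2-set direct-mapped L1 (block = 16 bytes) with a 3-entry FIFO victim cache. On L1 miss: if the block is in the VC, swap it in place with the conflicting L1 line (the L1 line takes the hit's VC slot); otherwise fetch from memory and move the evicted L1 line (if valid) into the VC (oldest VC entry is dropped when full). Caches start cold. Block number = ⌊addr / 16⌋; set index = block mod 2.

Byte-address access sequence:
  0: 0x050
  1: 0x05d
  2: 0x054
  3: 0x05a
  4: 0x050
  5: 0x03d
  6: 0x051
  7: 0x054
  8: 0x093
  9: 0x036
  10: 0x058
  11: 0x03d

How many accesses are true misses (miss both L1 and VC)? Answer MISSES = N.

0: 0x50 (blk 5, set 1) → MISS  vc=[]
1: 0x5d (blk 5, set 1) → L1-HIT  vc=[]
2: 0x54 (blk 5, set 1) → L1-HIT  vc=[]
3: 0x5a (blk 5, set 1) → L1-HIT  vc=[]
4: 0x50 (blk 5, set 1) → L1-HIT  vc=[]
5: 0x3d (blk 3, set 1) → MISS  vc=[5]
6: 0x51 (blk 5, set 1) → VC-HIT  vc=[3]
7: 0x54 (blk 5, set 1) → L1-HIT  vc=[3]
8: 0x93 (blk 9, set 1) → MISS  vc=[3, 5]
9: 0x36 (blk 3, set 1) → VC-HIT  vc=[9, 5]
10: 0x58 (blk 5, set 1) → VC-HIT  vc=[9, 3]
11: 0x3d (blk 3, set 1) → VC-HIT  vc=[9, 5]

MISSES = 3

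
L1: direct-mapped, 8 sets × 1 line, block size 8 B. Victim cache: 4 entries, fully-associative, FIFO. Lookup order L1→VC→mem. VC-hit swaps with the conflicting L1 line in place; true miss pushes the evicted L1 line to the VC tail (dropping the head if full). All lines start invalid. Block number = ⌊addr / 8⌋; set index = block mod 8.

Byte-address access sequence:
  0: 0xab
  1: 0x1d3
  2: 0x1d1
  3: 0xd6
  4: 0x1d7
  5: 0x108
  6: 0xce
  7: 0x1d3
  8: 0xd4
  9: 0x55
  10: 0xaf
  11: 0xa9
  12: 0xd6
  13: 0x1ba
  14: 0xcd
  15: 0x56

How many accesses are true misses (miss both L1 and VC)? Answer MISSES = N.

  [0] addr=0xab blk=21 s=5: MISS | VC []
  [1] addr=0x1d3 blk=58 s=2: MISS | VC []
  [2] addr=0x1d1 blk=58 s=2: L1-HIT | VC []
  [3] addr=0xd6 blk=26 s=2: MISS | VC [58]
  [4] addr=0x1d7 blk=58 s=2: VC-HIT | VC [26]
  [5] addr=0x108 blk=33 s=1: MISS | VC [26]
  [6] addr=0xce blk=25 s=1: MISS | VC [26, 33]
  [7] addr=0x1d3 blk=58 s=2: L1-HIT | VC [26, 33]
  [8] addr=0xd4 blk=26 s=2: VC-HIT | VC [58, 33]
  [9] addr=0x55 blk=10 s=2: MISS | VC [58, 33, 26]
  [10] addr=0xaf blk=21 s=5: L1-HIT | VC [58, 33, 26]
  [11] addr=0xa9 blk=21 s=5: L1-HIT | VC [58, 33, 26]
  [12] addr=0xd6 blk=26 s=2: VC-HIT | VC [58, 33, 10]
  [13] addr=0x1ba blk=55 s=7: MISS | VC [58, 33, 10]
  [14] addr=0xcd blk=25 s=1: L1-HIT | VC [58, 33, 10]
  [15] addr=0x56 blk=10 s=2: VC-HIT | VC [58, 33, 26]

MISSES = 7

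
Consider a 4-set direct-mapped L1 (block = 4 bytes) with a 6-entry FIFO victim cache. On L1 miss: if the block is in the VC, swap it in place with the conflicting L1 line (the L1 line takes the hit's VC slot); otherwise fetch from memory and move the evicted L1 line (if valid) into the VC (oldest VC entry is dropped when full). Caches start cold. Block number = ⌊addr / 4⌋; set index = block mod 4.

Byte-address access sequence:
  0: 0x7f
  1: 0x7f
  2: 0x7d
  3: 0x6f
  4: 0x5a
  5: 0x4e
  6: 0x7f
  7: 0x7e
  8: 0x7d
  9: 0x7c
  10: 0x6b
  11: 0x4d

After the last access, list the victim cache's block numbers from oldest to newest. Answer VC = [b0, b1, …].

VC = [31, 27, 22]

  [0] addr=0x7f blk=31 s=3: MISS | VC []
  [1] addr=0x7f blk=31 s=3: L1-HIT | VC []
  [2] addr=0x7d blk=31 s=3: L1-HIT | VC []
  [3] addr=0x6f blk=27 s=3: MISS | VC [31]
  [4] addr=0x5a blk=22 s=2: MISS | VC [31]
  [5] addr=0x4e blk=19 s=3: MISS | VC [31, 27]
  [6] addr=0x7f blk=31 s=3: VC-HIT | VC [19, 27]
  [7] addr=0x7e blk=31 s=3: L1-HIT | VC [19, 27]
  [8] addr=0x7d blk=31 s=3: L1-HIT | VC [19, 27]
  [9] addr=0x7c blk=31 s=3: L1-HIT | VC [19, 27]
  [10] addr=0x6b blk=26 s=2: MISS | VC [19, 27, 22]
  [11] addr=0x4d blk=19 s=3: VC-HIT | VC [31, 27, 22]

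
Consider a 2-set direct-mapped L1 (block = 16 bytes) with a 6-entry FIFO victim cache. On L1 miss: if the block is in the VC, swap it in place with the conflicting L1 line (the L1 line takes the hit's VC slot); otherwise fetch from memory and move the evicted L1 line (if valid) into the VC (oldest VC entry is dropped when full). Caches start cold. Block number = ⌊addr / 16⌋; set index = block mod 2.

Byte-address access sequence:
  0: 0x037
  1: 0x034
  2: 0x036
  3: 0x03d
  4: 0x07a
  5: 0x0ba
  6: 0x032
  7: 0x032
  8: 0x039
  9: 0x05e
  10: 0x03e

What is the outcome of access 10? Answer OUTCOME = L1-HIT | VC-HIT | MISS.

#0 0x37→b3/s1 MISS; vc=[]
#1 0x34→b3/s1 L1-HIT; vc=[]
#2 0x36→b3/s1 L1-HIT; vc=[]
#3 0x3d→b3/s1 L1-HIT; vc=[]
#4 0x7a→b7/s1 MISS; vc=[3]
#5 0xba→b11/s1 MISS; vc=[3,7]
#6 0x32→b3/s1 VC-HIT; vc=[11,7]
#7 0x32→b3/s1 L1-HIT; vc=[11,7]
#8 0x39→b3/s1 L1-HIT; vc=[11,7]
#9 0x5e→b5/s1 MISS; vc=[11,7,3]
#10 0x3e→b3/s1 VC-HIT; vc=[11,7,5]

OUTCOME = VC-HIT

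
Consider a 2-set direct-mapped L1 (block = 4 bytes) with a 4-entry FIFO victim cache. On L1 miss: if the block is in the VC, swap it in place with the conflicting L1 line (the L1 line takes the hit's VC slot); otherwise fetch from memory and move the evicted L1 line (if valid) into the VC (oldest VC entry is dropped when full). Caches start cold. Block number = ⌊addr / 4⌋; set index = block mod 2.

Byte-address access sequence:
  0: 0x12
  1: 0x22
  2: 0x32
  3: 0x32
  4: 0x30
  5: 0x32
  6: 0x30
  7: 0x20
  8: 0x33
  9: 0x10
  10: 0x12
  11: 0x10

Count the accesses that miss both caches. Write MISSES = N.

0: 0x12 (blk 4, set 0) → MISS  vc=[]
1: 0x22 (blk 8, set 0) → MISS  vc=[4]
2: 0x32 (blk 12, set 0) → MISS  vc=[4, 8]
3: 0x32 (blk 12, set 0) → L1-HIT  vc=[4, 8]
4: 0x30 (blk 12, set 0) → L1-HIT  vc=[4, 8]
5: 0x32 (blk 12, set 0) → L1-HIT  vc=[4, 8]
6: 0x30 (blk 12, set 0) → L1-HIT  vc=[4, 8]
7: 0x20 (blk 8, set 0) → VC-HIT  vc=[4, 12]
8: 0x33 (blk 12, set 0) → VC-HIT  vc=[4, 8]
9: 0x10 (blk 4, set 0) → VC-HIT  vc=[12, 8]
10: 0x12 (blk 4, set 0) → L1-HIT  vc=[12, 8]
11: 0x10 (blk 4, set 0) → L1-HIT  vc=[12, 8]

MISSES = 3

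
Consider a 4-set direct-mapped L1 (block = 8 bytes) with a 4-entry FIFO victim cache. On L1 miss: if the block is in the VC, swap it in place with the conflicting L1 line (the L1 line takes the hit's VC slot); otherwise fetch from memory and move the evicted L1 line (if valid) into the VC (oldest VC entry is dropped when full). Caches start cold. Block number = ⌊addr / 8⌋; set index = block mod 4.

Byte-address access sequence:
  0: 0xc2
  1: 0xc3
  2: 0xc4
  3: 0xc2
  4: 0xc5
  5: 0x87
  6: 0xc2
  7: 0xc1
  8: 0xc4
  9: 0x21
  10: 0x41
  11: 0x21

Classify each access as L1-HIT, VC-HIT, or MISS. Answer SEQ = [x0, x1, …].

SEQ = [MISS, L1-HIT, L1-HIT, L1-HIT, L1-HIT, MISS, VC-HIT, L1-HIT, L1-HIT, MISS, MISS, VC-HIT]

  [0] addr=0xc2 blk=24 s=0: MISS | VC []
  [1] addr=0xc3 blk=24 s=0: L1-HIT | VC []
  [2] addr=0xc4 blk=24 s=0: L1-HIT | VC []
  [3] addr=0xc2 blk=24 s=0: L1-HIT | VC []
  [4] addr=0xc5 blk=24 s=0: L1-HIT | VC []
  [5] addr=0x87 blk=16 s=0: MISS | VC [24]
  [6] addr=0xc2 blk=24 s=0: VC-HIT | VC [16]
  [7] addr=0xc1 blk=24 s=0: L1-HIT | VC [16]
  [8] addr=0xc4 blk=24 s=0: L1-HIT | VC [16]
  [9] addr=0x21 blk=4 s=0: MISS | VC [16, 24]
  [10] addr=0x41 blk=8 s=0: MISS | VC [16, 24, 4]
  [11] addr=0x21 blk=4 s=0: VC-HIT | VC [16, 24, 8]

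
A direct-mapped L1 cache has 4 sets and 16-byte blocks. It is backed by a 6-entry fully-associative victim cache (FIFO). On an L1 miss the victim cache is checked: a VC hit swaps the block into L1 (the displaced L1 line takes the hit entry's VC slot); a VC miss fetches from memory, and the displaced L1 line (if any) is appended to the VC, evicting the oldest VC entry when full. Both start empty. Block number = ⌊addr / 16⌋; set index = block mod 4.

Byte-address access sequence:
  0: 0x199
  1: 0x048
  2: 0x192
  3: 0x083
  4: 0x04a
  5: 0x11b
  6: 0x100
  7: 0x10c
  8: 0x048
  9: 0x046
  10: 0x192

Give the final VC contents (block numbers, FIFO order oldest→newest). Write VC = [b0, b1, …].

VC = [8, 17, 16]

#0 0x199→b25/s1 MISS; vc=[]
#1 0x48→b4/s0 MISS; vc=[]
#2 0x192→b25/s1 L1-HIT; vc=[]
#3 0x83→b8/s0 MISS; vc=[4]
#4 0x4a→b4/s0 VC-HIT; vc=[8]
#5 0x11b→b17/s1 MISS; vc=[8,25]
#6 0x100→b16/s0 MISS; vc=[8,25,4]
#7 0x10c→b16/s0 L1-HIT; vc=[8,25,4]
#8 0x48→b4/s0 VC-HIT; vc=[8,25,16]
#9 0x46→b4/s0 L1-HIT; vc=[8,25,16]
#10 0x192→b25/s1 VC-HIT; vc=[8,17,16]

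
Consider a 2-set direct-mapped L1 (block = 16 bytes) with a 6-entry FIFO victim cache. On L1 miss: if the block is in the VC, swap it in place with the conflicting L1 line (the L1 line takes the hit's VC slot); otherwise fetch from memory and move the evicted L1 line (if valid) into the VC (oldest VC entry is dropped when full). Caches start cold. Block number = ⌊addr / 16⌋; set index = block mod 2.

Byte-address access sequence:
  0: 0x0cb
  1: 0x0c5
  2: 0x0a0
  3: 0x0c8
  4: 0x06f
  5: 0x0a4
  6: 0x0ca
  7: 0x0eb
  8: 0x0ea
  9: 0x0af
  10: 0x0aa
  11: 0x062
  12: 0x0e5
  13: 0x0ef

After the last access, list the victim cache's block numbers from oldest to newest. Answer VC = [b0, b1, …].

0: 0xcb (blk 12, set 0) → MISS  vc=[]
1: 0xc5 (blk 12, set 0) → L1-HIT  vc=[]
2: 0xa0 (blk 10, set 0) → MISS  vc=[12]
3: 0xc8 (blk 12, set 0) → VC-HIT  vc=[10]
4: 0x6f (blk 6, set 0) → MISS  vc=[10, 12]
5: 0xa4 (blk 10, set 0) → VC-HIT  vc=[6, 12]
6: 0xca (blk 12, set 0) → VC-HIT  vc=[6, 10]
7: 0xeb (blk 14, set 0) → MISS  vc=[6, 10, 12]
8: 0xea (blk 14, set 0) → L1-HIT  vc=[6, 10, 12]
9: 0xaf (blk 10, set 0) → VC-HIT  vc=[6, 14, 12]
10: 0xaa (blk 10, set 0) → L1-HIT  vc=[6, 14, 12]
11: 0x62 (blk 6, set 0) → VC-HIT  vc=[10, 14, 12]
12: 0xe5 (blk 14, set 0) → VC-HIT  vc=[10, 6, 12]
13: 0xef (blk 14, set 0) → L1-HIT  vc=[10, 6, 12]

VC = [10, 6, 12]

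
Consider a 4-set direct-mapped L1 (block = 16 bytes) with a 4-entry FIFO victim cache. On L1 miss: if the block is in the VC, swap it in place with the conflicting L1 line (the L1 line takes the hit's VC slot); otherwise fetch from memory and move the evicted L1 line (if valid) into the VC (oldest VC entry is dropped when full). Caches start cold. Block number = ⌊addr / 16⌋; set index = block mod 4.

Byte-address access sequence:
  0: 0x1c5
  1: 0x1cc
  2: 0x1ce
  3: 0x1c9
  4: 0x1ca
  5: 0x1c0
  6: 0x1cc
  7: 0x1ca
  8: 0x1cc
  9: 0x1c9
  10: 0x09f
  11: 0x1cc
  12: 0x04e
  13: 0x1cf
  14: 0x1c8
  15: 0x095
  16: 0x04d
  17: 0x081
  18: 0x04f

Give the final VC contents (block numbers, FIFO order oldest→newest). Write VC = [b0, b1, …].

#0 0x1c5→b28/s0 MISS; vc=[]
#1 0x1cc→b28/s0 L1-HIT; vc=[]
#2 0x1ce→b28/s0 L1-HIT; vc=[]
#3 0x1c9→b28/s0 L1-HIT; vc=[]
#4 0x1ca→b28/s0 L1-HIT; vc=[]
#5 0x1c0→b28/s0 L1-HIT; vc=[]
#6 0x1cc→b28/s0 L1-HIT; vc=[]
#7 0x1ca→b28/s0 L1-HIT; vc=[]
#8 0x1cc→b28/s0 L1-HIT; vc=[]
#9 0x1c9→b28/s0 L1-HIT; vc=[]
#10 0x9f→b9/s1 MISS; vc=[]
#11 0x1cc→b28/s0 L1-HIT; vc=[]
#12 0x4e→b4/s0 MISS; vc=[28]
#13 0x1cf→b28/s0 VC-HIT; vc=[4]
#14 0x1c8→b28/s0 L1-HIT; vc=[4]
#15 0x95→b9/s1 L1-HIT; vc=[4]
#16 0x4d→b4/s0 VC-HIT; vc=[28]
#17 0x81→b8/s0 MISS; vc=[28,4]
#18 0x4f→b4/s0 VC-HIT; vc=[28,8]

VC = [28, 8]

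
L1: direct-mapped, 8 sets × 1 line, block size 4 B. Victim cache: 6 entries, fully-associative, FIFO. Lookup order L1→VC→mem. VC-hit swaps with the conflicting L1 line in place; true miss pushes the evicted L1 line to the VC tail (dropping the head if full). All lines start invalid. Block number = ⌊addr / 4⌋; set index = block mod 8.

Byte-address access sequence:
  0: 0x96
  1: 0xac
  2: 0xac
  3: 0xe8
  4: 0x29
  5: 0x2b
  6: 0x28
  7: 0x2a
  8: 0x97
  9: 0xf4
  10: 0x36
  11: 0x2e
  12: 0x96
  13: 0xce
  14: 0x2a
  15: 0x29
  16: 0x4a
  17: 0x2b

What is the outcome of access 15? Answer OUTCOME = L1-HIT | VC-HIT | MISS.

  [0] addr=0x96 blk=37 s=5: MISS | VC []
  [1] addr=0xac blk=43 s=3: MISS | VC []
  [2] addr=0xac blk=43 s=3: L1-HIT | VC []
  [3] addr=0xe8 blk=58 s=2: MISS | VC []
  [4] addr=0x29 blk=10 s=2: MISS | VC [58]
  [5] addr=0x2b blk=10 s=2: L1-HIT | VC [58]
  [6] addr=0x28 blk=10 s=2: L1-HIT | VC [58]
  [7] addr=0x2a blk=10 s=2: L1-HIT | VC [58]
  [8] addr=0x97 blk=37 s=5: L1-HIT | VC [58]
  [9] addr=0xf4 blk=61 s=5: MISS | VC [58, 37]
  [10] addr=0x36 blk=13 s=5: MISS | VC [58, 37, 61]
  [11] addr=0x2e blk=11 s=3: MISS | VC [58, 37, 61, 43]
  [12] addr=0x96 blk=37 s=5: VC-HIT | VC [58, 13, 61, 43]
  [13] addr=0xce blk=51 s=3: MISS | VC [58, 13, 61, 43, 11]
  [14] addr=0x2a blk=10 s=2: L1-HIT | VC [58, 13, 61, 43, 11]
  [15] addr=0x29 blk=10 s=2: L1-HIT | VC [58, 13, 61, 43, 11]
  [16] addr=0x4a blk=18 s=2: MISS | VC [58, 13, 61, 43, 11, 10]
  [17] addr=0x2b blk=10 s=2: VC-HIT | VC [58, 13, 61, 43, 11, 18]

OUTCOME = L1-HIT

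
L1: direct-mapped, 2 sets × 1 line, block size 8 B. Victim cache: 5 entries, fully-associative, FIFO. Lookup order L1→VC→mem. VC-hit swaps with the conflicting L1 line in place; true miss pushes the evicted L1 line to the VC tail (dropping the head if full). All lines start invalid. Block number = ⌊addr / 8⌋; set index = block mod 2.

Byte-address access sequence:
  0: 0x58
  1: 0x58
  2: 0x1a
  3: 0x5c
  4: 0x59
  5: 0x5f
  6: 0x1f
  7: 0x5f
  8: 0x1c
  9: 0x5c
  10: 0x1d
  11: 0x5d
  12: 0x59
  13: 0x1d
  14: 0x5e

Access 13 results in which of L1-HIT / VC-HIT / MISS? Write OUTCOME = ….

OUTCOME = VC-HIT

  [0] addr=0x58 blk=11 s=1: MISS | VC []
  [1] addr=0x58 blk=11 s=1: L1-HIT | VC []
  [2] addr=0x1a blk=3 s=1: MISS | VC [11]
  [3] addr=0x5c blk=11 s=1: VC-HIT | VC [3]
  [4] addr=0x59 blk=11 s=1: L1-HIT | VC [3]
  [5] addr=0x5f blk=11 s=1: L1-HIT | VC [3]
  [6] addr=0x1f blk=3 s=1: VC-HIT | VC [11]
  [7] addr=0x5f blk=11 s=1: VC-HIT | VC [3]
  [8] addr=0x1c blk=3 s=1: VC-HIT | VC [11]
  [9] addr=0x5c blk=11 s=1: VC-HIT | VC [3]
  [10] addr=0x1d blk=3 s=1: VC-HIT | VC [11]
  [11] addr=0x5d blk=11 s=1: VC-HIT | VC [3]
  [12] addr=0x59 blk=11 s=1: L1-HIT | VC [3]
  [13] addr=0x1d blk=3 s=1: VC-HIT | VC [11]
  [14] addr=0x5e blk=11 s=1: VC-HIT | VC [3]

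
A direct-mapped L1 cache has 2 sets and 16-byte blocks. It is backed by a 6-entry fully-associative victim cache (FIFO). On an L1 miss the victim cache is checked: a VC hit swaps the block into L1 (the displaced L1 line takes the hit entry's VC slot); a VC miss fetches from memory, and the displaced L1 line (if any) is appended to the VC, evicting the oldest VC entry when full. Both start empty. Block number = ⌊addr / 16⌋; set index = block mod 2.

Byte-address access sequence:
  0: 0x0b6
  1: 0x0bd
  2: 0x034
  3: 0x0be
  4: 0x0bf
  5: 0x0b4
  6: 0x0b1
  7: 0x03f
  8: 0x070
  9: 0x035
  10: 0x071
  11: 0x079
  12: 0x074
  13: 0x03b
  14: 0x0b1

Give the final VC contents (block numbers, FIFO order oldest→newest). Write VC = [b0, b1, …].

  [0] addr=0xb6 blk=11 s=1: MISS | VC []
  [1] addr=0xbd blk=11 s=1: L1-HIT | VC []
  [2] addr=0x34 blk=3 s=1: MISS | VC [11]
  [3] addr=0xbe blk=11 s=1: VC-HIT | VC [3]
  [4] addr=0xbf blk=11 s=1: L1-HIT | VC [3]
  [5] addr=0xb4 blk=11 s=1: L1-HIT | VC [3]
  [6] addr=0xb1 blk=11 s=1: L1-HIT | VC [3]
  [7] addr=0x3f blk=3 s=1: VC-HIT | VC [11]
  [8] addr=0x70 blk=7 s=1: MISS | VC [11, 3]
  [9] addr=0x35 blk=3 s=1: VC-HIT | VC [11, 7]
  [10] addr=0x71 blk=7 s=1: VC-HIT | VC [11, 3]
  [11] addr=0x79 blk=7 s=1: L1-HIT | VC [11, 3]
  [12] addr=0x74 blk=7 s=1: L1-HIT | VC [11, 3]
  [13] addr=0x3b blk=3 s=1: VC-HIT | VC [11, 7]
  [14] addr=0xb1 blk=11 s=1: VC-HIT | VC [3, 7]

VC = [3, 7]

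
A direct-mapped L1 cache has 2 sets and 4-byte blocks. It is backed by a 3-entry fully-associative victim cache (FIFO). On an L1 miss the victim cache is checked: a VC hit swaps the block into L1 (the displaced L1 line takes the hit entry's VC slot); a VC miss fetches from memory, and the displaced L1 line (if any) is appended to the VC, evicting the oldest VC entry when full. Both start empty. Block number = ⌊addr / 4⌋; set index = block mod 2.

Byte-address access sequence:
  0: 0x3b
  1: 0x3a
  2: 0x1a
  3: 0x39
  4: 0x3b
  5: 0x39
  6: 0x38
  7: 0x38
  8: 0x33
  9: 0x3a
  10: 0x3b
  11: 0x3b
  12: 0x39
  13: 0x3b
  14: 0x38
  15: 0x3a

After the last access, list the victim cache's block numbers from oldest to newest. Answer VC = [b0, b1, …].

VC = [6, 12]

  [0] addr=0x3b blk=14 s=0: MISS | VC []
  [1] addr=0x3a blk=14 s=0: L1-HIT | VC []
  [2] addr=0x1a blk=6 s=0: MISS | VC [14]
  [3] addr=0x39 blk=14 s=0: VC-HIT | VC [6]
  [4] addr=0x3b blk=14 s=0: L1-HIT | VC [6]
  [5] addr=0x39 blk=14 s=0: L1-HIT | VC [6]
  [6] addr=0x38 blk=14 s=0: L1-HIT | VC [6]
  [7] addr=0x38 blk=14 s=0: L1-HIT | VC [6]
  [8] addr=0x33 blk=12 s=0: MISS | VC [6, 14]
  [9] addr=0x3a blk=14 s=0: VC-HIT | VC [6, 12]
  [10] addr=0x3b blk=14 s=0: L1-HIT | VC [6, 12]
  [11] addr=0x3b blk=14 s=0: L1-HIT | VC [6, 12]
  [12] addr=0x39 blk=14 s=0: L1-HIT | VC [6, 12]
  [13] addr=0x3b blk=14 s=0: L1-HIT | VC [6, 12]
  [14] addr=0x38 blk=14 s=0: L1-HIT | VC [6, 12]
  [15] addr=0x3a blk=14 s=0: L1-HIT | VC [6, 12]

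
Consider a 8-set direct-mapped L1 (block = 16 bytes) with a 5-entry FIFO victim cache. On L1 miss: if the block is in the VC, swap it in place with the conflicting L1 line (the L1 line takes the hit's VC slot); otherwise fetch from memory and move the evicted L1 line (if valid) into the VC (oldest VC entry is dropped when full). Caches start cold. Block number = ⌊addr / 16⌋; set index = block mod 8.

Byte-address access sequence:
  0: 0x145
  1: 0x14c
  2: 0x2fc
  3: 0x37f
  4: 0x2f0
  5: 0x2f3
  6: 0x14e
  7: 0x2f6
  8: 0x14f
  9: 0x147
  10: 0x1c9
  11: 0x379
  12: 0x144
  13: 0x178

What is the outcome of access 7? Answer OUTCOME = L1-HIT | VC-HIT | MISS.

OUTCOME = L1-HIT

0: 0x145 (blk 20, set 4) → MISS  vc=[]
1: 0x14c (blk 20, set 4) → L1-HIT  vc=[]
2: 0x2fc (blk 47, set 7) → MISS  vc=[]
3: 0x37f (blk 55, set 7) → MISS  vc=[47]
4: 0x2f0 (blk 47, set 7) → VC-HIT  vc=[55]
5: 0x2f3 (blk 47, set 7) → L1-HIT  vc=[55]
6: 0x14e (blk 20, set 4) → L1-HIT  vc=[55]
7: 0x2f6 (blk 47, set 7) → L1-HIT  vc=[55]
8: 0x14f (blk 20, set 4) → L1-HIT  vc=[55]
9: 0x147 (blk 20, set 4) → L1-HIT  vc=[55]
10: 0x1c9 (blk 28, set 4) → MISS  vc=[55, 20]
11: 0x379 (blk 55, set 7) → VC-HIT  vc=[47, 20]
12: 0x144 (blk 20, set 4) → VC-HIT  vc=[47, 28]
13: 0x178 (blk 23, set 7) → MISS  vc=[47, 28, 55]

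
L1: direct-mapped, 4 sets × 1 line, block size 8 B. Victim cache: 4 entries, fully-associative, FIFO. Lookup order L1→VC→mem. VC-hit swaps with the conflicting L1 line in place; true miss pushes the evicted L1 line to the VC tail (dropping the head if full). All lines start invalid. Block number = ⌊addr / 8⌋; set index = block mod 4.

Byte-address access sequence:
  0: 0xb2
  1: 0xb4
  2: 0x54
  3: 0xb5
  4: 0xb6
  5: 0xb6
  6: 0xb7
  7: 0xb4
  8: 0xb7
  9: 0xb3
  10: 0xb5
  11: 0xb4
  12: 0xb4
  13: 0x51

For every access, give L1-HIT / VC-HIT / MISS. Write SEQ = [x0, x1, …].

0: 0xb2 (blk 22, set 2) → MISS  vc=[]
1: 0xb4 (blk 22, set 2) → L1-HIT  vc=[]
2: 0x54 (blk 10, set 2) → MISS  vc=[22]
3: 0xb5 (blk 22, set 2) → VC-HIT  vc=[10]
4: 0xb6 (blk 22, set 2) → L1-HIT  vc=[10]
5: 0xb6 (blk 22, set 2) → L1-HIT  vc=[10]
6: 0xb7 (blk 22, set 2) → L1-HIT  vc=[10]
7: 0xb4 (blk 22, set 2) → L1-HIT  vc=[10]
8: 0xb7 (blk 22, set 2) → L1-HIT  vc=[10]
9: 0xb3 (blk 22, set 2) → L1-HIT  vc=[10]
10: 0xb5 (blk 22, set 2) → L1-HIT  vc=[10]
11: 0xb4 (blk 22, set 2) → L1-HIT  vc=[10]
12: 0xb4 (blk 22, set 2) → L1-HIT  vc=[10]
13: 0x51 (blk 10, set 2) → VC-HIT  vc=[22]

SEQ = [MISS, L1-HIT, MISS, VC-HIT, L1-HIT, L1-HIT, L1-HIT, L1-HIT, L1-HIT, L1-HIT, L1-HIT, L1-HIT, L1-HIT, VC-HIT]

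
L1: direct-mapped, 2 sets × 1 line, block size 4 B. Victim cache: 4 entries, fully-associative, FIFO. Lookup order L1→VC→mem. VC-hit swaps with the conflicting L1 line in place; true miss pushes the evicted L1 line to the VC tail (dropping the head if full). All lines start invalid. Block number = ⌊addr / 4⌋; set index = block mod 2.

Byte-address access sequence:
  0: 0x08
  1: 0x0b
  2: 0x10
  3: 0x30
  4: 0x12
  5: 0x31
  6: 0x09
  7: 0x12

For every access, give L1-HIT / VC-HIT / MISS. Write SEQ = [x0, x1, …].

0: 0x8 (blk 2, set 0) → MISS  vc=[]
1: 0xb (blk 2, set 0) → L1-HIT  vc=[]
2: 0x10 (blk 4, set 0) → MISS  vc=[2]
3: 0x30 (blk 12, set 0) → MISS  vc=[2, 4]
4: 0x12 (blk 4, set 0) → VC-HIT  vc=[2, 12]
5: 0x31 (blk 12, set 0) → VC-HIT  vc=[2, 4]
6: 0x9 (blk 2, set 0) → VC-HIT  vc=[12, 4]
7: 0x12 (blk 4, set 0) → VC-HIT  vc=[12, 2]

SEQ = [MISS, L1-HIT, MISS, MISS, VC-HIT, VC-HIT, VC-HIT, VC-HIT]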